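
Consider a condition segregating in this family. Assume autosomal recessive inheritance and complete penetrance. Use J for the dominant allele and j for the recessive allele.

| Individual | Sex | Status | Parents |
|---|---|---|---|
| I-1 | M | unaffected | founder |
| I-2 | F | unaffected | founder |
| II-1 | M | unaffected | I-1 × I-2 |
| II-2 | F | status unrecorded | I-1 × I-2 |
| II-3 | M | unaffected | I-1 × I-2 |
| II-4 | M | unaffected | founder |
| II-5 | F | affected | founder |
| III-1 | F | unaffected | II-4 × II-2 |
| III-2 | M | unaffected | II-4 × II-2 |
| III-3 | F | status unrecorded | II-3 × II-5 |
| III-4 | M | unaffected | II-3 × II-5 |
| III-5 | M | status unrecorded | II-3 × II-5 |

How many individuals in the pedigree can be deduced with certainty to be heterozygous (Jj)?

1

Obligate heterozygotes: III-4 is unaffected so carries J and received j from II-5 (jj), so III-4 is Jj.
Every other individual is either homozygous by phenotype or has at least one consistent homozygous assignment, so the count is 1.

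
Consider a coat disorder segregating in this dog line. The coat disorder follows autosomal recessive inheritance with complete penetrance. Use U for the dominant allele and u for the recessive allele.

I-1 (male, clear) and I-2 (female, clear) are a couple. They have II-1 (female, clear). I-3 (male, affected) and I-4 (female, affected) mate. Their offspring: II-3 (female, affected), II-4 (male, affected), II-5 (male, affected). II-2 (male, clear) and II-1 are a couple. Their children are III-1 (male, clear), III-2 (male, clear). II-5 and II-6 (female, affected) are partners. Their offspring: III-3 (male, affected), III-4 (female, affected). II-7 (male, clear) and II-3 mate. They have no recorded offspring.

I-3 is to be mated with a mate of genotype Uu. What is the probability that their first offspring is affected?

I-3 is affected, so I-3 is uu.
The cross gives 1/2 Uu : 1/2 uu, so P(offspring is affected) = 1/2.

1/2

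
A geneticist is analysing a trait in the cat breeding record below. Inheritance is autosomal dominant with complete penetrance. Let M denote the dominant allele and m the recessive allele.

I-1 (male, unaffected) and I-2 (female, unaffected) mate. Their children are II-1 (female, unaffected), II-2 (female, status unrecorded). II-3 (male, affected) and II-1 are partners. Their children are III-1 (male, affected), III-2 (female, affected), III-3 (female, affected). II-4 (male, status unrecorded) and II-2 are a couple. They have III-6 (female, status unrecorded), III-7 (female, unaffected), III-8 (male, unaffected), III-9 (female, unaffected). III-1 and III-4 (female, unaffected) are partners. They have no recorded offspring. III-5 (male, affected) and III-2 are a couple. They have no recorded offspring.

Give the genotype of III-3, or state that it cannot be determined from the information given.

From phenotype alone, III-3 is MM or Mm.
III-3 is affected so carries M and received m from II-1 (mm), so III-3 is Mm.

Mm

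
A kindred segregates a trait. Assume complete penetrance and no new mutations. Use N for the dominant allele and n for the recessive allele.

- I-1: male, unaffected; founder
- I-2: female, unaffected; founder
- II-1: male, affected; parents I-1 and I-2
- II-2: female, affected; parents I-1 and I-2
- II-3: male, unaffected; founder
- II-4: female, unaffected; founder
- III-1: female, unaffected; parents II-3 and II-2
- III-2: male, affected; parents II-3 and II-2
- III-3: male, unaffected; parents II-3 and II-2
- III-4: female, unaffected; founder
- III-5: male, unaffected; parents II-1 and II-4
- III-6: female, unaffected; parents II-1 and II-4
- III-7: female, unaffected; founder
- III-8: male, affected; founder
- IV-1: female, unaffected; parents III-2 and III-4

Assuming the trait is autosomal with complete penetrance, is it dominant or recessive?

recessive

I-1 and I-2 are both unaffected yet have an affected child II-1. Under dominance, an affected child requires at least one affected parent, so the trait cannot be dominant.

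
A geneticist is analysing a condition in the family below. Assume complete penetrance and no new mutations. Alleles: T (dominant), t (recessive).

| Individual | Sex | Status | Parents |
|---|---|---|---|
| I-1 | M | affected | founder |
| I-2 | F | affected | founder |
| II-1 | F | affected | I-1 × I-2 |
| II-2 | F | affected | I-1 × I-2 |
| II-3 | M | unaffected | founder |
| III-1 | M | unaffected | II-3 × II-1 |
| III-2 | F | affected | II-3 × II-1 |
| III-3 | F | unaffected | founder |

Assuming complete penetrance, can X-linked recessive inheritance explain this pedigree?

Under X-linked recessive, III-1 (unaffected, male) cannot arise from II-3 (unaffected) × II-1 (affected).

No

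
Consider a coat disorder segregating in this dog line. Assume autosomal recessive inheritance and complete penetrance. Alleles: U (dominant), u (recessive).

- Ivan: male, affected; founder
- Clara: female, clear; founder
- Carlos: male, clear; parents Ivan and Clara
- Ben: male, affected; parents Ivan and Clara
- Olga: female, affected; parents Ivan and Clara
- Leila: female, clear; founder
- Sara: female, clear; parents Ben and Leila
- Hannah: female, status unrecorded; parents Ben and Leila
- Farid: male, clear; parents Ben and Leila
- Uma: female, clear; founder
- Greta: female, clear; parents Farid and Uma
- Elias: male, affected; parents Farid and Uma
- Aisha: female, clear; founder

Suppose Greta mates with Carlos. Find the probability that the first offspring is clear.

5/6

Farid is clear so carries U and received u from Ben (uu), so Farid is Uu.
Uma is clear so carries U and passed u to Elias (uu), so Uma is Uu.
Greta is a clear offspring of Farid (Uu) × Uma (Uu), whose cross gives 1/4 UU : 1/2 Uu : 1/4 uu; conditioning on being clear, Greta is UU with probability 1/3, Uu with probability 2/3.
Carlos is clear so carries U and received u from Ivan (uu), so Carlos is Uu.
Summing over parental genotype combinations, P(offspring is clear) = 1/3·1 + 2/3·3/4 = 5/6.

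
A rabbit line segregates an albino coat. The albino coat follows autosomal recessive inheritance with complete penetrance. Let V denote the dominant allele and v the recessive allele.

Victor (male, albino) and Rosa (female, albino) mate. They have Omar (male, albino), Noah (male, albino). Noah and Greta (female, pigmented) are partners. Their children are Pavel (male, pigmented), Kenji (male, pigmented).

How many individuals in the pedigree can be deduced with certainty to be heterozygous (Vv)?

Obligate heterozygotes: Pavel is pigmented so carries V and received v from Noah (vv), so Pavel is Vv; Kenji is pigmented so carries V and received v from Noah (vv), so Kenji is Vv.
Every other individual is either homozygous by phenotype or has at least one consistent homozygous assignment, so the count is 2.

2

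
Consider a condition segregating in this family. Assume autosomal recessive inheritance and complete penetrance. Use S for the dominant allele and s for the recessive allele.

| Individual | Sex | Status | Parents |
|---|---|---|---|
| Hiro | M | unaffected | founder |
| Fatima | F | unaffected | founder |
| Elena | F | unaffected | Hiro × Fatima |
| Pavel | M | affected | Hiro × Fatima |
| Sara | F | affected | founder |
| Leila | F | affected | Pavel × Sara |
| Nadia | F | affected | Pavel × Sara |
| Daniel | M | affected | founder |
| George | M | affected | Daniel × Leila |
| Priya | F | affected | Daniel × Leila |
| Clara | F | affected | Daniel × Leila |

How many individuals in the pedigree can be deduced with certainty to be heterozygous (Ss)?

2

Obligate heterozygotes: Hiro is unaffected so carries S and passed s to Pavel (ss), so Hiro is Ss; Fatima is unaffected so carries S and passed s to Pavel (ss), so Fatima is Ss.
Every other individual is either homozygous by phenotype or has at least one consistent homozygous assignment, so the count is 2.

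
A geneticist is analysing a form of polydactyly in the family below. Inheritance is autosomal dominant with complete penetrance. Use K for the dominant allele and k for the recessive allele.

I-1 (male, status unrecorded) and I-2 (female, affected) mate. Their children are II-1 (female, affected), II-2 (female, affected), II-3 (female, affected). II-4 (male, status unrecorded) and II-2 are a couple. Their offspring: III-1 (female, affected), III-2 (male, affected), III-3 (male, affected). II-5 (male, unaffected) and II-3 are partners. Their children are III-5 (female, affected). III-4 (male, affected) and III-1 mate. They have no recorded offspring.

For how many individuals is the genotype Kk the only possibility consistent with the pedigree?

Obligate heterozygotes: III-5 is affected so carries K and received k from II-5 (kk), so III-5 is Kk.
Every other individual is either homozygous by phenotype or has at least one consistent homozygous assignment, so the count is 1.

1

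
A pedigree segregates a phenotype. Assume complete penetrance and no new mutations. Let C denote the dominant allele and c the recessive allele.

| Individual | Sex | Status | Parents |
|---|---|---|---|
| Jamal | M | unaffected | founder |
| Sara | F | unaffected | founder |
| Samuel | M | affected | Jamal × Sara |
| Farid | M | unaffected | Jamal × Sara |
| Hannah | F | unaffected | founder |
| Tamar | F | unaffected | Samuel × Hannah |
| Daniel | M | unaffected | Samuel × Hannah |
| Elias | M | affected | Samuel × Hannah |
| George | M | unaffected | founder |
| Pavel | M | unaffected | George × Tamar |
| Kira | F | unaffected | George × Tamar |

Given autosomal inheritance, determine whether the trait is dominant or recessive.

recessive

Jamal and Sara are both unaffected yet have an affected child Samuel. Under dominance, an affected child requires at least one affected parent, so the trait cannot be dominant.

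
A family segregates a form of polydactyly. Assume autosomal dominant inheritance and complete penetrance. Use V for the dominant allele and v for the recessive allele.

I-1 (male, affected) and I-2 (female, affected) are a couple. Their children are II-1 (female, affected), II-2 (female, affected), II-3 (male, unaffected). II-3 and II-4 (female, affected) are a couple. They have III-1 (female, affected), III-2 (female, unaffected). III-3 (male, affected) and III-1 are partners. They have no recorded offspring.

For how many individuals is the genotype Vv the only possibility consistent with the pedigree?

Obligate heterozygotes: I-1 is affected so carries V and passed v to II-3 (vv), so I-1 is Vv; I-2 is affected so carries V and passed v to II-3 (vv), so I-2 is Vv; II-4 is affected so carries V and passed v to III-2 (vv), so II-4 is Vv; III-1 is affected so carries V and received v from II-3 (vv), so III-1 is Vv.
Every other individual is either homozygous by phenotype or has at least one consistent homozygous assignment, so the count is 4.

4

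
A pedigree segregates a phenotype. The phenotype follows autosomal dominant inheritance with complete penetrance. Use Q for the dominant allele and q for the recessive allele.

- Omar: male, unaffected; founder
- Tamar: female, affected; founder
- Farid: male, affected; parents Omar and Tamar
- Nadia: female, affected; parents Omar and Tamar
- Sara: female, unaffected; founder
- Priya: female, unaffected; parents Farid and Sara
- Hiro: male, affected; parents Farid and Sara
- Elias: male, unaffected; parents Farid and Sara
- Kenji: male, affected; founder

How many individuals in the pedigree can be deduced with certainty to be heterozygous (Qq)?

Obligate heterozygotes: Farid is affected so carries Q and received q from Omar (qq), so Farid is Qq; Nadia is affected so carries Q and received q from Omar (qq), so Nadia is Qq; Hiro is affected so carries Q and received q from Sara (qq), so Hiro is Qq.
Every other individual is either homozygous by phenotype or has at least one consistent homozygous assignment, so the count is 3.

3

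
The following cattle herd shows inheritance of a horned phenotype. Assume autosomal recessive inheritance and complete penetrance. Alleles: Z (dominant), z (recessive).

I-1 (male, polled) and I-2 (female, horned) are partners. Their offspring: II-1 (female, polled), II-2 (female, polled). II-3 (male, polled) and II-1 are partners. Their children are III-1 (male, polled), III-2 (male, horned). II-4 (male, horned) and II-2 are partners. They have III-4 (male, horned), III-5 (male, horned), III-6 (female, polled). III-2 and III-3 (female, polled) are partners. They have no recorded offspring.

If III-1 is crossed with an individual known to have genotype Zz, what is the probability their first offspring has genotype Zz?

II-3 is polled so carries Z and passed z to III-2 (zz), so II-3 is Zz.
II-1 is polled so carries Z and received z from I-2 (zz), so II-1 is Zz.
III-1 is a polled offspring of II-3 (Zz) × II-1 (Zz), whose cross gives 1/4 ZZ : 1/2 Zz : 1/4 zz; conditioning on being polled, III-1 is ZZ with probability 1/3, Zz with probability 2/3.
Summing over parental genotype combinations, P(offspring has genotype Zz) = 1/3·1/2 + 2/3·1/2 = 1/2.

1/2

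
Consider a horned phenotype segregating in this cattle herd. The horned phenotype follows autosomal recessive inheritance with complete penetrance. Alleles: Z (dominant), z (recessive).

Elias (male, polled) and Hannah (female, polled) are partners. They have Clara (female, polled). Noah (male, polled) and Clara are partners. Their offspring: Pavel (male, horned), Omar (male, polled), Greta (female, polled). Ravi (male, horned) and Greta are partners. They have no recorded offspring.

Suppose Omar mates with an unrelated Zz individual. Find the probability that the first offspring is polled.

5/6

Noah is polled so carries Z and passed z to Pavel (zz), so Noah is Zz.
Clara is polled so carries Z and passed z to Pavel (zz), so Clara is Zz.
Omar is a polled offspring of Noah (Zz) × Clara (Zz), whose cross gives 1/4 ZZ : 1/2 Zz : 1/4 zz; conditioning on being polled, Omar is ZZ with probability 1/3, Zz with probability 2/3.
Summing over parental genotype combinations, P(offspring is polled) = 1/3·1 + 2/3·3/4 = 5/6.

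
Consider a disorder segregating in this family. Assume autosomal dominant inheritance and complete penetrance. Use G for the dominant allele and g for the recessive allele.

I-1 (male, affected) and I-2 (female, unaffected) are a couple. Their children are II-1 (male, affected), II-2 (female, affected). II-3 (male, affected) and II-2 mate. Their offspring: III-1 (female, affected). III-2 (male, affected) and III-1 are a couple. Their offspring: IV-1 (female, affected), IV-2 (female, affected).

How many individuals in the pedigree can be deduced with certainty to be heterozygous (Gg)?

2

Obligate heterozygotes: II-1 is affected so carries G and received g from I-2 (gg), so II-1 is Gg; II-2 is affected so carries G and received g from I-2 (gg), so II-2 is Gg.
Every other individual is either homozygous by phenotype or has at least one consistent homozygous assignment, so the count is 2.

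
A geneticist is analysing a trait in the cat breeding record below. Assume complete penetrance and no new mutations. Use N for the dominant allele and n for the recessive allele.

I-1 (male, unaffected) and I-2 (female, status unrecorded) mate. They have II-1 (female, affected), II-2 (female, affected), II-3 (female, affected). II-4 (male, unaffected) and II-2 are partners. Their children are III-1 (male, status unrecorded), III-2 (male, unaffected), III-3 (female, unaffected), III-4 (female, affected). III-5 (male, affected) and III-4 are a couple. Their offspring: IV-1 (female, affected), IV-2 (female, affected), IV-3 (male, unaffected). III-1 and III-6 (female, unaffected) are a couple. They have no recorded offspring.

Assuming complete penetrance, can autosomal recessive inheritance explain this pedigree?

Under autosomal recessive, IV-3 (unaffected, male) cannot arise from III-5 (affected) × III-4 (affected).

No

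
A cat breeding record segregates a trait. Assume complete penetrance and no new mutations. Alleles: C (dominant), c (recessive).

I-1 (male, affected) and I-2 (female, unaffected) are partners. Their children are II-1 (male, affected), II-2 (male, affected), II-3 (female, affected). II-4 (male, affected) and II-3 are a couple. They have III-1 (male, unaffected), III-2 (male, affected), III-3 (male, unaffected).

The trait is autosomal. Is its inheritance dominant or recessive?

II-4 and II-3 are both affected yet have an unaffected child III-1. Under a recessive model two affected parents are homozygous and every child would be affected, so the trait cannot be recessive.

dominant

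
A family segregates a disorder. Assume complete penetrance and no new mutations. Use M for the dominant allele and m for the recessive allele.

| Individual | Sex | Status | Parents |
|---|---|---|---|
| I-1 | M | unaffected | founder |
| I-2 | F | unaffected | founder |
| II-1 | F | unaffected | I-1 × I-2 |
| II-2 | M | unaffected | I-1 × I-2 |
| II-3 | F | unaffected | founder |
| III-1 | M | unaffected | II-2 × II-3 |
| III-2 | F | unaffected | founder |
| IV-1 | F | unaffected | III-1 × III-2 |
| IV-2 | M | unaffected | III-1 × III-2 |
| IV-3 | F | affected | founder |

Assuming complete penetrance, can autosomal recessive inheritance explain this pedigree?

A consistent assignment under autosomal recessive exists: I-1 MM, I-2 MM, II-1 MM, II-2 MM, II-3 MM, III-1 MM, III-2 MM, IV-1 MM, IV-2 MM, IV-3 mm.
In this assignment every recorded phenotype matches its genotype and every non-founder's genotype is obtainable from its parents' genotypes, so the pedigree is consistent.

Yes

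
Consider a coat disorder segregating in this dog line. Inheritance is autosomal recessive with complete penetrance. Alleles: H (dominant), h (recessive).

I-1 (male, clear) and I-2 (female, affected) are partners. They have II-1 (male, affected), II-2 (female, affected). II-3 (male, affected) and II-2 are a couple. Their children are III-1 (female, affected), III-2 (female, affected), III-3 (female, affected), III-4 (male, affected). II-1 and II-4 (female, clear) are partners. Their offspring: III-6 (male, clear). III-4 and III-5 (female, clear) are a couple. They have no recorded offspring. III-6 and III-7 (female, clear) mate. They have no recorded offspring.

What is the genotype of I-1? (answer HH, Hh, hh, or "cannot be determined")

From phenotype alone, I-1 is HH or Hh.
I-1 is clear so carries H and passed h to II-1 (hh), so I-1 is Hh.

Hh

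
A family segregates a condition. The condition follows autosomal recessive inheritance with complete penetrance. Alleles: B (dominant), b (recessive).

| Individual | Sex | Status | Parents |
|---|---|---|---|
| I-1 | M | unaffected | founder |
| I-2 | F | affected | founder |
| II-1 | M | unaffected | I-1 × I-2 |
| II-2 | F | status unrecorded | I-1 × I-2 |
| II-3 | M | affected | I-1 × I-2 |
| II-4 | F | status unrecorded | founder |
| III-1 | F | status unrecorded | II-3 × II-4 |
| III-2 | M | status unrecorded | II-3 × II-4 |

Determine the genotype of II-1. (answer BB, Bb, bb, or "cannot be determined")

From phenotype alone, II-1 is BB or Bb.
II-1 is unaffected so carries B and received b from I-2 (bb), so II-1 is Bb.

Bb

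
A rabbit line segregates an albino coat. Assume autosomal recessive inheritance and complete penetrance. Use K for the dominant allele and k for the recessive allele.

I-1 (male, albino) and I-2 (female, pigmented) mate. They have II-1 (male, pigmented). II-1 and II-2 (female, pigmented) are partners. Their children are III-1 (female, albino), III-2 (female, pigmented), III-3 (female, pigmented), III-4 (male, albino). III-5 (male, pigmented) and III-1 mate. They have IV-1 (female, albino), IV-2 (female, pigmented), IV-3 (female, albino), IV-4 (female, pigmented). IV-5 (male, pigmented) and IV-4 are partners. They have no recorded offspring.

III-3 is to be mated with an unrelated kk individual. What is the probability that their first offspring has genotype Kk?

2/3

II-1 is pigmented so carries K and received k from I-1 (kk), so II-1 is Kk.
II-2 is pigmented so carries K and passed k to III-1 (kk), so II-2 is Kk.
III-3 is a pigmented offspring of II-1 (Kk) × II-2 (Kk), whose cross gives 1/4 KK : 1/2 Kk : 1/4 kk; conditioning on being pigmented, III-3 is KK with probability 1/3, Kk with probability 2/3.
Summing over parental genotype combinations, P(offspring has genotype Kk) = 1/3·1 + 2/3·1/2 = 2/3.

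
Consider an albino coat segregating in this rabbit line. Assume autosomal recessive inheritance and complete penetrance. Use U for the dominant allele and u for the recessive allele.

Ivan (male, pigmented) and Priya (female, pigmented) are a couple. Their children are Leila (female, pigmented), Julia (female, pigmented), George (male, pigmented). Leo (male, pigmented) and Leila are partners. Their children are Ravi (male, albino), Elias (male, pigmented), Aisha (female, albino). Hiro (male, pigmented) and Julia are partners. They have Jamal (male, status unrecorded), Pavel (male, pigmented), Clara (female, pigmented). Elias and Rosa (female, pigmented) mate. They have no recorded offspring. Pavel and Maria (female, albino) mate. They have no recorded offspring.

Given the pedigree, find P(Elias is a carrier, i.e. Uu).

2/3

Leo is pigmented so carries U and passed u to Ravi (uu), so Leo is Uu.
Leila is pigmented so carries U and passed u to Ravi (uu), so Leila is Uu.
Their cross gives offspring ratios 1/4 UU : 1/2 Uu : 1/4 uu. Conditioning on Elias being pigmented, P(Uu) = 1/2 / 3/4 = 2/3.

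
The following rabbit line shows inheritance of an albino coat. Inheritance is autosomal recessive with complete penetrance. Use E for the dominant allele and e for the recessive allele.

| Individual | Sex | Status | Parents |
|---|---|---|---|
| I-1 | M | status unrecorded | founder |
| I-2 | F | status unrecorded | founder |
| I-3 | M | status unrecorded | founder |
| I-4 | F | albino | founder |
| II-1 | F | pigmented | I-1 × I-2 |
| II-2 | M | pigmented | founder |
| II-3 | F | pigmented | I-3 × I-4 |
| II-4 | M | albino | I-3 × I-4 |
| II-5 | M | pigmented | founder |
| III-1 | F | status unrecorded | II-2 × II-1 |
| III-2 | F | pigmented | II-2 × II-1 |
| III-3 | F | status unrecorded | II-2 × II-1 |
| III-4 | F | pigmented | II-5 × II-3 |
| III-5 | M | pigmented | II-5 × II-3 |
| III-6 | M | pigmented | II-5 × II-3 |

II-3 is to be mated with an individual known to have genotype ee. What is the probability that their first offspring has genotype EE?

II-3 is pigmented so carries E and received e from I-4 (ee), so II-3 is Ee.
The cross gives 1/2 Ee : 1/2 ee, so P(offspring has genotype EE) = 0.

0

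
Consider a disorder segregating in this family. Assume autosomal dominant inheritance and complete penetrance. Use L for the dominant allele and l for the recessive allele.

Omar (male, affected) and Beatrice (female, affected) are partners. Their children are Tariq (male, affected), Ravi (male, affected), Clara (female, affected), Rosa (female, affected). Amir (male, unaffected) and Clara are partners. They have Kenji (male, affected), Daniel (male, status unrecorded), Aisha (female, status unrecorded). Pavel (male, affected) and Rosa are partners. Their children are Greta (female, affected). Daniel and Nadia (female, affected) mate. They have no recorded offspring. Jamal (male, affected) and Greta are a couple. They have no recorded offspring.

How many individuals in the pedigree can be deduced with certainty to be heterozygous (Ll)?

1

Obligate heterozygotes: Kenji is affected so carries L and received l from Amir (ll), so Kenji is Ll.
Every other individual is either homozygous by phenotype or has at least one consistent homozygous assignment, so the count is 1.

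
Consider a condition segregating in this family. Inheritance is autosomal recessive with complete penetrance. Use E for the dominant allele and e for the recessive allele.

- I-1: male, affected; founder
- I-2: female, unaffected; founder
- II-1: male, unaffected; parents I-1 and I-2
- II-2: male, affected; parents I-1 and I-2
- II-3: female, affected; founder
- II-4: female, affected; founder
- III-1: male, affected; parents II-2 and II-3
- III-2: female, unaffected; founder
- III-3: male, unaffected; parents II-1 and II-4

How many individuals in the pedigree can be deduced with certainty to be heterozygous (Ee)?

Obligate heterozygotes: I-2 is unaffected so carries E and passed e to II-2 (ee), so I-2 is Ee; II-1 is unaffected so carries E and received e from I-1 (ee), so II-1 is Ee; III-3 is unaffected so carries E and received e from II-4 (ee), so III-3 is Ee.
Every other individual is either homozygous by phenotype or has at least one consistent homozygous assignment, so the count is 3.

3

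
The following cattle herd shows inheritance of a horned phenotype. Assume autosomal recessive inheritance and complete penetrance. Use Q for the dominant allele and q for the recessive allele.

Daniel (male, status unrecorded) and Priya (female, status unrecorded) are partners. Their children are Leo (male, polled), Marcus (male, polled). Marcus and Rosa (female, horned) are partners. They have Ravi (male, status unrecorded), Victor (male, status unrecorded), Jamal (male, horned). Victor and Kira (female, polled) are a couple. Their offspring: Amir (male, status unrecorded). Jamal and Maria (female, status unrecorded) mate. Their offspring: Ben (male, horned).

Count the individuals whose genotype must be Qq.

Obligate heterozygotes: Marcus is polled so carries Q and passed q to Jamal (qq), so Marcus is Qq.
Every other individual is either homozygous by phenotype or has at least one consistent homozygous assignment, so the count is 1.

1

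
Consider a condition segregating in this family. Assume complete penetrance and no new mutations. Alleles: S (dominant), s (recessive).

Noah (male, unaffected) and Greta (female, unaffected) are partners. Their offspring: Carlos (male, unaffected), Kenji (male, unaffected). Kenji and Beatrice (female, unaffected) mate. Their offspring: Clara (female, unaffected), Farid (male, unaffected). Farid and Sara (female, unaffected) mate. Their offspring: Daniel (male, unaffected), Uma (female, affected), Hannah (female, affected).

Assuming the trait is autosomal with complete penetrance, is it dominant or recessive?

recessive

Farid and Sara are both unaffected yet have an affected child Uma. Under dominance, an affected child requires at least one affected parent, so the trait cannot be dominant.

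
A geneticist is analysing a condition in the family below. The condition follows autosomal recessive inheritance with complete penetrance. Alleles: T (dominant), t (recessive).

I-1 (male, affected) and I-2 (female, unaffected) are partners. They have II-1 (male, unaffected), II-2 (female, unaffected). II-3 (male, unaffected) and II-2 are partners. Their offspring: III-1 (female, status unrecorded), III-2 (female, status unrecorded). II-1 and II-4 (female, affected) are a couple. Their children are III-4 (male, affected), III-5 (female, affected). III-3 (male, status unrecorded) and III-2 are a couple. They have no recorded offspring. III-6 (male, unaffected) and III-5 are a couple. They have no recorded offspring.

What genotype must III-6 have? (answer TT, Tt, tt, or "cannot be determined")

cannot be determined

III-6's phenotype allows TT or Tt, and no parent or child forces a single allele at both positions; consistent genotype assignments exist with III-6 as TT or Tt.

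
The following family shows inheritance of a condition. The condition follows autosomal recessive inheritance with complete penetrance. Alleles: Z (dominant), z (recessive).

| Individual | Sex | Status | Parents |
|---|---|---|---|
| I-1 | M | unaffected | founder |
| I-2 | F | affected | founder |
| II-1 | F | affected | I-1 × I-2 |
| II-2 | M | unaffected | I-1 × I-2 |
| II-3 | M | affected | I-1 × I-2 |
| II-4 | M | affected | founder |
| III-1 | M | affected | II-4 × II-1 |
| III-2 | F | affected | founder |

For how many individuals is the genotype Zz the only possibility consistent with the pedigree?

Obligate heterozygotes: I-1 is unaffected so carries Z and passed z to II-1 (zz), so I-1 is Zz; II-2 is unaffected so carries Z and received z from I-2 (zz), so II-2 is Zz.
Every other individual is either homozygous by phenotype or has at least one consistent homozygous assignment, so the count is 2.

2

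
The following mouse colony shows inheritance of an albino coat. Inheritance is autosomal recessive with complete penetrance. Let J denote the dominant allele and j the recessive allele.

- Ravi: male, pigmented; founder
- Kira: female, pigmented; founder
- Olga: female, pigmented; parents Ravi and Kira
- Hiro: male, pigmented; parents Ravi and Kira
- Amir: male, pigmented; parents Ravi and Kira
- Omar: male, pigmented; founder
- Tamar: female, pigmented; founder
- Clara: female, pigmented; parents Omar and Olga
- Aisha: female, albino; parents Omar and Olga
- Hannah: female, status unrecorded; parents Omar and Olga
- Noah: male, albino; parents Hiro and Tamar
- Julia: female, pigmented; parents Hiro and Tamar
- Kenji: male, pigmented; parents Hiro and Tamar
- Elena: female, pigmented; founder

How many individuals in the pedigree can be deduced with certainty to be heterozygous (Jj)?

4

Obligate heterozygotes: Olga is pigmented so carries J and passed j to Aisha (jj), so Olga is Jj; Hiro is pigmented so carries J and passed j to Noah (jj), so Hiro is Jj; Omar is pigmented so carries J and passed j to Aisha (jj), so Omar is Jj; Tamar is pigmented so carries J and passed j to Noah (jj), so Tamar is Jj.
Every other individual is either homozygous by phenotype or has at least one consistent homozygous assignment, so the count is 4.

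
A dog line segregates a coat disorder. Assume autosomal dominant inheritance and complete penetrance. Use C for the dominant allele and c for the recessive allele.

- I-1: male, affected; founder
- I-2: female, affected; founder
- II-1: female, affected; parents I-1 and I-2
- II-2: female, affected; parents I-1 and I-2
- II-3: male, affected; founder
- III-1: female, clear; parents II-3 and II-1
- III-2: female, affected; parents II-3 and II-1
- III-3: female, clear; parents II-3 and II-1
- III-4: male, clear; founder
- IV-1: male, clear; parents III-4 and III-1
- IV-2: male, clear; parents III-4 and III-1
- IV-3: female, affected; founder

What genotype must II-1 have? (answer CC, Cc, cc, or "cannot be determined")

From phenotype alone, II-1 is CC or Cc.
II-1 is affected so carries C and passed c to III-1 (cc), so II-1 is Cc.

Cc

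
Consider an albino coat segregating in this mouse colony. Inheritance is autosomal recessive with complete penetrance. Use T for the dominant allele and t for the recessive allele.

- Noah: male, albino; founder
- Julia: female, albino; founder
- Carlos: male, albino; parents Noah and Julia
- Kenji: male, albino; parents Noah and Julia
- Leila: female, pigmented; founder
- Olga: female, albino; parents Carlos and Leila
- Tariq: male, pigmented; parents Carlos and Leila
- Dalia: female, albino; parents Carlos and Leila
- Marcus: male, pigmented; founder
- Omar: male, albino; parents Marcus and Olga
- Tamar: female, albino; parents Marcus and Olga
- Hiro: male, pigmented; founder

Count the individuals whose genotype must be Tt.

3

Obligate heterozygotes: Leila is pigmented so carries T and passed t to Olga (tt), so Leila is Tt; Tariq is pigmented so carries T and received t from Carlos (tt), so Tariq is Tt; Marcus is pigmented so carries T and passed t to Omar (tt), so Marcus is Tt.
Every other individual is either homozygous by phenotype or has at least one consistent homozygous assignment, so the count is 3.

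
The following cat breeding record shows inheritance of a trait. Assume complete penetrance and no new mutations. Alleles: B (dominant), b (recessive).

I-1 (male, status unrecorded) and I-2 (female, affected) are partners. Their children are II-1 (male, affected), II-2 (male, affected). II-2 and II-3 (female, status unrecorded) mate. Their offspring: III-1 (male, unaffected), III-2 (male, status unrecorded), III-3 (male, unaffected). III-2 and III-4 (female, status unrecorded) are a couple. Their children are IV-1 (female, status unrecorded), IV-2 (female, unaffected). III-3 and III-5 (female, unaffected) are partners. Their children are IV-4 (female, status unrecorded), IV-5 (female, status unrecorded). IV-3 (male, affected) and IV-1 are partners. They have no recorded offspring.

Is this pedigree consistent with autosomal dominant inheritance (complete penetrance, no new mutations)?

Yes

A consistent assignment under autosomal dominant exists: I-1 BB, I-2 Bb, II-1 BB, II-2 Bb, II-3 Bb, III-1 bb, III-2 Bb, III-3 bb, III-4 Bb, III-5 bb, IV-1 BB, IV-2 bb, IV-3 BB, IV-4 bb, IV-5 bb.
In this assignment every recorded phenotype matches its genotype and every non-founder's genotype is obtainable from its parents' genotypes, so the pedigree is consistent.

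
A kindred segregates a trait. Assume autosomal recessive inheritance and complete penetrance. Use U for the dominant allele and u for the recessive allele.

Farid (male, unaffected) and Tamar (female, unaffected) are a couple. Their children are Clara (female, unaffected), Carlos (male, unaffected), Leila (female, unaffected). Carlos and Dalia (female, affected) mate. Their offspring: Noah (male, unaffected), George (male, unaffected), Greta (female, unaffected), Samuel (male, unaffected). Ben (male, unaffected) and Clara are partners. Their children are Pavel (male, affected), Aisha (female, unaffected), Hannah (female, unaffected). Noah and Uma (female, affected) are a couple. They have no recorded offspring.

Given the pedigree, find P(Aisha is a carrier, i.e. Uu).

2/3

Ben is unaffected so carries U and passed u to Pavel (uu), so Ben is Uu.
Clara is unaffected so carries U and passed u to Pavel (uu), so Clara is Uu.
Their cross gives offspring ratios 1/4 UU : 1/2 Uu : 1/4 uu. Conditioning on Aisha being unaffected, P(Uu) = 1/2 / 3/4 = 2/3.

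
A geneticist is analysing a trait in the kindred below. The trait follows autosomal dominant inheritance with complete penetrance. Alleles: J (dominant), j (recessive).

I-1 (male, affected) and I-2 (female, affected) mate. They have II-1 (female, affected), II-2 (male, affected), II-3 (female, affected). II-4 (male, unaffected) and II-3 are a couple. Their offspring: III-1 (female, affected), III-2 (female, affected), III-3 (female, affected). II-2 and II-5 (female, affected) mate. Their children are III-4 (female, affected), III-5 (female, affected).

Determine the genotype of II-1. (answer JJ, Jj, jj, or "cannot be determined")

II-1's phenotype allows JJ or Jj, and no parent or child forces a single allele at both positions; consistent genotype assignments exist with II-1 as JJ or Jj.

cannot be determined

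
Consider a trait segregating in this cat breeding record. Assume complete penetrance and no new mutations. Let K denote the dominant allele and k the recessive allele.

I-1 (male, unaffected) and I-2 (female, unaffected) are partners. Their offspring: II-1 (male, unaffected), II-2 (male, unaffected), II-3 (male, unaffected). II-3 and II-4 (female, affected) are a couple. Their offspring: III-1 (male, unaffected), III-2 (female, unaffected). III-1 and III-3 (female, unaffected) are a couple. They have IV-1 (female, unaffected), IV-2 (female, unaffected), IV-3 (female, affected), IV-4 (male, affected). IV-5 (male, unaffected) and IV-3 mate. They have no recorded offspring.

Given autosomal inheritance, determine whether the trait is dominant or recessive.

recessive

III-1 and III-3 are both unaffected yet have an affected child IV-3. Under dominance, an affected child requires at least one affected parent, so the trait cannot be dominant.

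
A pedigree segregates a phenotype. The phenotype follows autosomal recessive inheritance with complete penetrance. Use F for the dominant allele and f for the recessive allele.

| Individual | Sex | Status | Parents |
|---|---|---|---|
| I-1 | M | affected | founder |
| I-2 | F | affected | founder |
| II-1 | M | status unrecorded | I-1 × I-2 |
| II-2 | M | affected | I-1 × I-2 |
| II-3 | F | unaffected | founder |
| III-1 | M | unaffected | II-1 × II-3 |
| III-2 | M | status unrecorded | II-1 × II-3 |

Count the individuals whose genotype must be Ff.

1

Obligate heterozygotes: III-1 is unaffected so carries F and received f from II-1 (ff), so III-1 is Ff.
Every other individual is either homozygous by phenotype or has at least one consistent homozygous assignment, so the count is 1.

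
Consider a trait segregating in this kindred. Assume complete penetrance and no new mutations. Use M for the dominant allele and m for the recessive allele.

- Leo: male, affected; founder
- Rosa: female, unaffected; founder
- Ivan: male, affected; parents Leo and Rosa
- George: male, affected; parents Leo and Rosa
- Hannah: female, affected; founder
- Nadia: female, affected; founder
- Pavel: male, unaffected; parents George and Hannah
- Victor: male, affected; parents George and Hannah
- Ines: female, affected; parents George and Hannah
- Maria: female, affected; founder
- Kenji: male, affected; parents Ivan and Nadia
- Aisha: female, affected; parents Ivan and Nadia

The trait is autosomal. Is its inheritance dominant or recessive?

George and Hannah are both affected yet have an unaffected child Pavel. Under a recessive model two affected parents are homozygous and every child would be affected, so the trait cannot be recessive.

dominant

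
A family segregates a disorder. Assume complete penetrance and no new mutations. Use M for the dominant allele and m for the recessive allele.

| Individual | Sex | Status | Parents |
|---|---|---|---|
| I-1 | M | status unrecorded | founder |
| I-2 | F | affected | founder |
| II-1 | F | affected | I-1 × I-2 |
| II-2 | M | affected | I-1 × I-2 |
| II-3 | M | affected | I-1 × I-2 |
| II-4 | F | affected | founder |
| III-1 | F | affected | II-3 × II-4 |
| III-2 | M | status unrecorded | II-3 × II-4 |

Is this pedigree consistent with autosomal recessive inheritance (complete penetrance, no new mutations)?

Yes

A consistent assignment under autosomal recessive exists: I-1 Mm, I-2 mm, II-1 mm, II-2 mm, II-3 mm, II-4 mm, III-1 mm, III-2 mm.
In this assignment every recorded phenotype matches its genotype and every non-founder's genotype is obtainable from its parents' genotypes, so the pedigree is consistent.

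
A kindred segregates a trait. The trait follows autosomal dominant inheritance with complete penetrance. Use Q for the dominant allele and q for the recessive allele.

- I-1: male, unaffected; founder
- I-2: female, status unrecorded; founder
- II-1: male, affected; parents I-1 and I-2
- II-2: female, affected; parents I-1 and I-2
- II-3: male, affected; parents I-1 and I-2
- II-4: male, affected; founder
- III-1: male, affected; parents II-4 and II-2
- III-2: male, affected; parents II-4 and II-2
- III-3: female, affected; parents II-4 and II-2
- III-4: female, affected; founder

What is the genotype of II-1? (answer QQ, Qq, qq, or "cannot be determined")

Qq

From phenotype alone, II-1 is QQ or Qq.
II-1 is affected so carries Q and received q from I-1 (qq), so II-1 is Qq.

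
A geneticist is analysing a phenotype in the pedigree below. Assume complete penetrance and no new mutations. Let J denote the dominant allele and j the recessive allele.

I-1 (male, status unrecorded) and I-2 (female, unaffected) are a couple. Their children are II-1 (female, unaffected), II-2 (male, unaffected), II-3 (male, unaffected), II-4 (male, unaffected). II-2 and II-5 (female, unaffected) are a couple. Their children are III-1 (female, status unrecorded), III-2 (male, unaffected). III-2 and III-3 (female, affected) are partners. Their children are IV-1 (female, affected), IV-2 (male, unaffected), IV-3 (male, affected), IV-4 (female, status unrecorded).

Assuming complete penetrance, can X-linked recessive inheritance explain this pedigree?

No

Under X-linked recessive, IV-1 (affected, female) cannot arise from III-2 (unaffected) × III-3 (affected).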